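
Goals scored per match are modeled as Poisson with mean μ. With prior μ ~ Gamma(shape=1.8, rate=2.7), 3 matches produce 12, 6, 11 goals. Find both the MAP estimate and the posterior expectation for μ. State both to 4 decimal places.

MAP = 5.2281, posterior mean = 5.4035

Σ counts = 29. Posterior: Gamma(shape = 1.8+29 = 30.8, rate = 2.7+3 = 5.7).
Mode = (α−1)/β = 29.8/5.7 = 5.2281.
Mean = α/β = 30.8/5.7 = 5.4035.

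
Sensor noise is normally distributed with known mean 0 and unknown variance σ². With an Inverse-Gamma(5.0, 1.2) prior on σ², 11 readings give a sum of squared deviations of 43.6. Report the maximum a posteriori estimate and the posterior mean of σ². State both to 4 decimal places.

maximum a posteriori estimate = 2.0000, posterior mean = 2.4211

Posterior: Inverse-Gamma(shape = 5.0+11/2 = 10.5, scale = 1.2+43.6/2 = 23.0).
Mode = β/(α+1) = 23.0/11.5 = 2.0000.
Mean = β/(α−1) = 23.0/9.5 = 2.4211.
Mean > mode: the posterior has a right tail.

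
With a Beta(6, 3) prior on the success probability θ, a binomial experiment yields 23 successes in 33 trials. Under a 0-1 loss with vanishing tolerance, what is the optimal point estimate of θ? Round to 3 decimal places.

Posterior: Beta(6+23, 3+10) = Beta(29, 13).
Mode = (29−1)/(29+13−2) = 28/40 = 0.700.
Mean = 29/(29+13) = 29/42 = 0.690.
This is the posterior mode — the MAP estimate.

0.700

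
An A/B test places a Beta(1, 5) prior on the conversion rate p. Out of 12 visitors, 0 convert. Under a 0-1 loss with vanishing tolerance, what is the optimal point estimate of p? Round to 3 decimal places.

0.000

Posterior: Beta(1+0, 5+12) = Beta(1, 17).
Since α = 1 ≤ 1 and β > 1, the Beta density is monotone decreasing on [0,1]; the mode is at 0.
Mean = 1/(1+17) = 0.056.
This is the posterior mode — the MAP estimate.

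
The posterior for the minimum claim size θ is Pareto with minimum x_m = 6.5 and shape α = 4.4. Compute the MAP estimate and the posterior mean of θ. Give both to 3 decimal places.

The Pareto density is strictly decreasing on [x_m, ∞), so the mode is x_m = 6.500.
Mean = α·x_m/(α−1) = 4.4·6.5/3.4 = 8.412.
Right-skewed posterior ⇒ mode < mean.

MAP: 6.500. Posterior mean: 8.412.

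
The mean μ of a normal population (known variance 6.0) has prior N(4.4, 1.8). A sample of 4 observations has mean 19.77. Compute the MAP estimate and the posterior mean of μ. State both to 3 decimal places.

μ_MAP = 12.784, E[μ|data] = 12.784

Posterior for μ is Normal. Precision-weighted mean: (1/1.8·4.4 + 4/6.0·19.77) / (1/1.8 + 4/6.0) = 12.784.
A Normal posterior is symmetric, so mode = mean.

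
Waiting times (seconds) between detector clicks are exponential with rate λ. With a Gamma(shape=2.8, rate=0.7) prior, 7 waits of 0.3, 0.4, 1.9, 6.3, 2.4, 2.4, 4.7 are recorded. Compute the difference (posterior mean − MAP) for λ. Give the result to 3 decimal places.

Σ times = 18.4. Posterior: Gamma(shape = 2.8+7 = 9.8, rate = 0.7+18.4 = 19.1).
Mode = (α−1)/β = 8.8/19.1 = 0.461.
Mean = α/β = 9.8/19.1 = 0.513.
Difference = 0.513 − 0.461 = 0.052.

0.052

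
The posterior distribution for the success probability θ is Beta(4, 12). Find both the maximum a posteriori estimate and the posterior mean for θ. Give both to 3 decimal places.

maximum a posteriori estimate = 0.214, posterior mean = 0.250

Mode = (4−1)/(4+12−2) = 3/14 = 0.214.
Mean = 4/(4+12) = 4/16 = 0.250.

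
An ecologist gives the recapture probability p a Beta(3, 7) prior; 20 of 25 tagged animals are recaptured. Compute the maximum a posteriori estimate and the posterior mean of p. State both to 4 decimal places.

Posterior: Beta(3+20, 7+5) = Beta(23, 12).
Mode = (23−1)/(23+12−2) = 22/33 = 0.6667.
Mean = 23/(23+12) = 23/35 = 0.6571.

maximum a posteriori estimate = 0.6667, posterior mean = 0.6571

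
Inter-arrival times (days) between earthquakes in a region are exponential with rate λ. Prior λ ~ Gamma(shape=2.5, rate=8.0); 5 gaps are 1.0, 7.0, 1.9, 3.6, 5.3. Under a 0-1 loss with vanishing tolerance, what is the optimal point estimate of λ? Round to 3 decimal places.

Σ times = 18.8. Posterior: Gamma(shape = 2.5+5 = 7.5, rate = 8.0+18.8 = 26.8).
Mode = (α−1)/β = 6.5/26.8 = 0.243.
Mean = α/β = 7.5/26.8 = 0.280.
This is the posterior mode — the MAP estimate.

0.243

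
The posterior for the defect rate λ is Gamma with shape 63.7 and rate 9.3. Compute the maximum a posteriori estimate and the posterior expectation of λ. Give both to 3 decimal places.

Mode = (α−1)/β = 62.7/9.3 = 6.742.
Mean = α/β = 63.7/9.3 = 6.849.
The posterior is right-skewed, so the mean exceeds the mode.

MAP = 6.742; posterior mean = 6.849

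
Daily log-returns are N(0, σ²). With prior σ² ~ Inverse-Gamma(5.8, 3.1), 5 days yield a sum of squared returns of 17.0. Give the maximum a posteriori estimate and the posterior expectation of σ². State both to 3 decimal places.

Posterior: Inverse-Gamma(shape = 5.8+5/2 = 8.3, scale = 3.1+17.0/2 = 11.6).
Mode = β/(α+1) = 11.6/9.3 = 1.247.
Mean = β/(α−1) = 11.6/7.3 = 1.589.
Right-skewed posterior ⇒ mode < mean.

σ²_MAP = 1.247, E[σ²|data] = 1.589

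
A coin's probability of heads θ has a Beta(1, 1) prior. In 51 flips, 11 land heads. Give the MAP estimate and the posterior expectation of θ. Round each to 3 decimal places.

Posterior: Beta(1+11, 1+40) = Beta(12, 41).
Mode = (12−1)/(12+41−2) = 11/51 = 0.216.
With a flat prior the MAP equals the MLE, 11/51.
Mean = 12/(12+41) = 12/53 = 0.226.

MAP estimate = 0.216, posterior expectation = 0.226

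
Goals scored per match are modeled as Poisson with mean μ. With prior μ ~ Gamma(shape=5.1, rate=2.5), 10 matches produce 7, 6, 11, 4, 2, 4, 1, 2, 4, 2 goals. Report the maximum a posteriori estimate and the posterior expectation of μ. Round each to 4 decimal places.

Σ counts = 43. Posterior: Gamma(shape = 5.1+43 = 48.1, rate = 2.5+10 = 12.5).
Mode = (α−1)/β = 47.1/12.5 = 3.7680.
Mean = α/β = 48.1/12.5 = 3.8480.
Right-skewed posterior ⇒ mode < mean.

MAP = 3.7680, posterior mean = 3.8480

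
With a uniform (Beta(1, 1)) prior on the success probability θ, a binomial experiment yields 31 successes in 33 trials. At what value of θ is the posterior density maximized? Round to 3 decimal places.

0.939

Posterior: Beta(1+31, 1+2) = Beta(32, 3).
Mode = (32−1)/(32+3−2) = 31/33 = 0.939.
With a flat prior the MAP equals the MLE, 31/33.
Mean = 32/(32+3) = 32/35 = 0.914.
This is the posterior mode — the MAP estimate.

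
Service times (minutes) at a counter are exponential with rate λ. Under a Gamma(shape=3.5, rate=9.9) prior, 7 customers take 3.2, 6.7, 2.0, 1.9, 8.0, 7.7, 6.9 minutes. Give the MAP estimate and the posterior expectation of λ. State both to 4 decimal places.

MAP = 0.2052, posterior mean = 0.2268

Σ times = 36.4. Posterior: Gamma(shape = 3.5+7 = 10.5, rate = 9.9+36.4 = 46.3).
Mode = (α−1)/β = 9.5/46.3 = 0.2052.
Mean = α/β = 10.5/46.3 = 0.2268.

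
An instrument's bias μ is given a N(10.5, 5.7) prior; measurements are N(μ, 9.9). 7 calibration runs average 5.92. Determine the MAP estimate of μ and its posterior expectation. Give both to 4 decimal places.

Posterior for μ is Normal. Precision-weighted mean: (1/5.7·10.5 + 7/9.9·5.92) / (1/5.7 + 7/9.9) = 6.8305.
A Normal posterior is symmetric, so mode = mean.

MAP = 6.8305, posterior mean = 6.8305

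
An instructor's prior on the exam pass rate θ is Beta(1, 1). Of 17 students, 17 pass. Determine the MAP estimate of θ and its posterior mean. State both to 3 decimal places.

MAP: 1.000. Posterior mean: 0.947.

Posterior: Beta(1+17, 1+0) = Beta(18, 1).
Since β = 1 ≤ 1 and α > 1, the Beta density is monotone increasing on [0,1]; the mode is at 1.
Mean = 18/(18+1) = 0.947.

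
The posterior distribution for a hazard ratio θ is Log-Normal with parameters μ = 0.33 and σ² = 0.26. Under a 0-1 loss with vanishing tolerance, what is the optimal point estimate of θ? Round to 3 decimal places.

Mode = exp(μ − σ²) = exp(0.07) = 1.073.
Mean = exp(μ + σ²/2) = exp(0.460) = 1.584.
This is the posterior mode — the MAP estimate.

1.073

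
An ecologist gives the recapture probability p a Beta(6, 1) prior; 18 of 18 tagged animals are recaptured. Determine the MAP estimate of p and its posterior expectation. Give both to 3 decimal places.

Posterior: Beta(6+18, 1+0) = Beta(24, 1).
Since β = 1 ≤ 1 and α > 1, the Beta density is monotone increasing on [0,1]; the mode is at 1.
Mean = 24/(24+1) = 0.960.
Left-skewed posterior ⇒ mean < mode.

MAP = 1.000, posterior mean = 0.960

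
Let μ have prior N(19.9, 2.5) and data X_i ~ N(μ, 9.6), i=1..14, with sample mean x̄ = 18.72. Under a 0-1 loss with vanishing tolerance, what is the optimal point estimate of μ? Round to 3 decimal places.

18.974

Posterior for μ is Normal. Precision-weighted mean: (1/2.5·19.9 + 14/9.6·18.72) / (1/2.5 + 14/9.6) = 18.974.
A Normal posterior is symmetric, so mode = mean.
This is the posterior mode — the MAP estimate.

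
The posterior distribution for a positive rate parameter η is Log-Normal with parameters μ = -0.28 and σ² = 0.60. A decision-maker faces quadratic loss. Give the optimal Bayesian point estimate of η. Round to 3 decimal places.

Mode = exp(μ − σ²) = exp(-0.88) = 0.415.
Mean = exp(μ + σ²/2) = exp(0.020) = 1.020.
Quadratic loss ⇒ the optimal estimator is the posterior mean.

1.020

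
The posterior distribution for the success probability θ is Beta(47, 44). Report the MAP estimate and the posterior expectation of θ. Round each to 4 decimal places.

MAP: 0.5169. Posterior mean: 0.5165.

Mode = (47−1)/(47+44−2) = 46/89 = 0.5169.
Mean = 47/(47+44) = 47/91 = 0.5165.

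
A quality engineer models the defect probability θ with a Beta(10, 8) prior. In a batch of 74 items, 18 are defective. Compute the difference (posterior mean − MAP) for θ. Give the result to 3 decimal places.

Posterior: Beta(10+18, 8+56) = Beta(28, 64).
Mode = (28−1)/(28+64−2) = 27/90 = 0.300.
Mean = 28/(28+64) = 28/92 = 0.304.
Difference = 0.304 − 0.300 = 0.004.

0.004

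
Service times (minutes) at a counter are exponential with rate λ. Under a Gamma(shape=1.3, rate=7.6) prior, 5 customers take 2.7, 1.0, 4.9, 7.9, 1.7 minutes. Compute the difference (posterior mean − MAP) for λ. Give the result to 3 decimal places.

0.039

Σ times = 18.2. Posterior: Gamma(shape = 1.3+5 = 6.3, rate = 7.6+18.2 = 25.8).
Mode = (α−1)/β = 5.3/25.8 = 0.205.
Mean = α/β = 6.3/25.8 = 0.244.
Difference = 0.244 − 0.205 = 0.039.
The mean is pulled above the mode by the posterior's right skew.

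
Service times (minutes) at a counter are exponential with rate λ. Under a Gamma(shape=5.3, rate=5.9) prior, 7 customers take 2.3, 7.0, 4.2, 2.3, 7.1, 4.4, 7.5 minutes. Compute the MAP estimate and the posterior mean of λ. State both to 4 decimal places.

Σ times = 34.8. Posterior: Gamma(shape = 5.3+7 = 12.3, rate = 5.9+34.8 = 40.7).
Mode = (α−1)/β = 11.3/40.7 = 0.2776.
Mean = α/β = 12.3/40.7 = 0.3022.

MAP = 0.2776; posterior mean = 0.3022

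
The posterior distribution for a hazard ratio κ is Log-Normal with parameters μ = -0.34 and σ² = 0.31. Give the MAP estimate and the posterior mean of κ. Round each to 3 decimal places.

κ_MAP = 0.522, E[κ|data] = 0.831

Mode = exp(μ − σ²) = exp(-0.65) = 0.522.
Mean = exp(μ + σ²/2) = exp(-0.185) = 0.831.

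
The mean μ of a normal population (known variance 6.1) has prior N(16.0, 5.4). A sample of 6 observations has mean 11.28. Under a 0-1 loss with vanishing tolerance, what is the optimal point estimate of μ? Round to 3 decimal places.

12.028

Posterior for μ is Normal. Precision-weighted mean: (1/5.4·16.0 + 6/6.1·11.28) / (1/5.4 + 6/6.1) = 12.028.
A Normal posterior is symmetric, so mode = mean.
This is the posterior mode — the MAP estimate.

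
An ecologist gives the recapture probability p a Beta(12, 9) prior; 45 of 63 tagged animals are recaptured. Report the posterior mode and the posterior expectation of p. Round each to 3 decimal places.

Posterior: Beta(12+45, 9+18) = Beta(57, 27).
Mode = (57−1)/(57+27−2) = 56/82 = 0.683.
Mean = 57/(57+27) = 57/84 = 0.679.

MAP = 0.683, posterior mean = 0.679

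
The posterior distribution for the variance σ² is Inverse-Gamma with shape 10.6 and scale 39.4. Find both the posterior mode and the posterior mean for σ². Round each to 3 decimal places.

Mode = β/(α+1) = 39.4/11.6 = 3.397.
Mean = β/(α−1) = 39.4/9.6 = 4.104.

σ²_MAP = 3.397, E[σ²|data] = 4.104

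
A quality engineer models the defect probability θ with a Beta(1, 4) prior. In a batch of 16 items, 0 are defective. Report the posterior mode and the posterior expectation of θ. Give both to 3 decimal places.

Posterior: Beta(1+0, 4+16) = Beta(1, 20).
Since α = 1 ≤ 1 and β > 1, the Beta density is monotone decreasing on [0,1]; the mode is at 0.
Mean = 1/(1+20) = 0.048.

posterior mode = 0.000, posterior expectation = 0.048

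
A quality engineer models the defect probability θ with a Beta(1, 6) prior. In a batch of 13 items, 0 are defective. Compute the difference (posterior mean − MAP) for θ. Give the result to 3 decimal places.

0.050

Posterior: Beta(1+0, 6+13) = Beta(1, 19).
Since α = 1 ≤ 1 and β > 1, the Beta density is monotone decreasing on [0,1]; the mode is at 0.
Mean = 1/(1+19) = 0.050.
Difference = 0.050 − 0.000 = 0.050.
Right-skewed posterior ⇒ mode < mean.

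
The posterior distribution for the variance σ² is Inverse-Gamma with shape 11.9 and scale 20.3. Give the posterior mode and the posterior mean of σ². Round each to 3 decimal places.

Mode = β/(α+1) = 20.3/12.9 = 1.574.
Mean = β/(α−1) = 20.3/10.9 = 1.862.

MAP: 1.574. Posterior mean: 1.862.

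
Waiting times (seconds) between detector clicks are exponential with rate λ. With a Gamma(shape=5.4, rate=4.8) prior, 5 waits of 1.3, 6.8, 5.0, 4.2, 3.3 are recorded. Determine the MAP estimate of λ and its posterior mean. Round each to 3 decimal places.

MAP: 0.370. Posterior mean: 0.409.

Σ times = 20.6. Posterior: Gamma(shape = 5.4+5 = 10.4, rate = 4.8+20.6 = 25.4).
Mode = (α−1)/β = 9.4/25.4 = 0.370.
Mean = α/β = 10.4/25.4 = 0.409.
The mean is pulled above the mode by the posterior's right skew.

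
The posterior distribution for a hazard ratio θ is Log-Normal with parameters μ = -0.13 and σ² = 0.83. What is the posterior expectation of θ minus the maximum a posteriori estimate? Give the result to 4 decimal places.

Mode = exp(μ − σ²) = exp(-0.96) = 0.3829.
Mean = exp(μ + σ²/2) = exp(0.285) = 1.3298.
Difference = 1.3298 − 0.3829 = 0.9469.
The mean is pulled above the mode by the posterior's right skew.

0.9469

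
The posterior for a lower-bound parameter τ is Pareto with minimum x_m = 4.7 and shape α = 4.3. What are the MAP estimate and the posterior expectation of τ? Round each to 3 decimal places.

τ_MAP = 4.700, E[τ|data] = 6.124

The Pareto density is strictly decreasing on [x_m, ∞), so the mode is x_m = 4.700.
Mean = α·x_m/(α−1) = 4.3·4.7/3.3 = 6.124.
Right-skewed posterior ⇒ mode < mean.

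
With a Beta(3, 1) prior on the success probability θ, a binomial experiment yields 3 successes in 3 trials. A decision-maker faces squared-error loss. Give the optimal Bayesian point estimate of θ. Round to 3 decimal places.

0.857

Posterior: Beta(3+3, 1+0) = Beta(6, 1).
Since β = 1 ≤ 1 and α > 1, the Beta density is monotone increasing on [0,1]; the mode is at 1.
Mean = 6/(6+1) = 0.857.
Squared-error loss ⇒ the optimal estimator is the posterior mean.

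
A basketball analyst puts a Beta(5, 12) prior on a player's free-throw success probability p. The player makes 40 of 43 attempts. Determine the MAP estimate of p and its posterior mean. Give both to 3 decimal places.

Posterior: Beta(5+40, 12+3) = Beta(45, 15).
Mode = (45−1)/(45+15−2) = 44/58 = 0.759.
Mean = 45/(45+15) = 45/60 = 0.750.

p_MAP = 0.759, E[p|data] = 0.750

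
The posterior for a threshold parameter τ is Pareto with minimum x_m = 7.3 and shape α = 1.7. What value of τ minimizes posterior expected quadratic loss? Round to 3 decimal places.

17.729

The Pareto density is strictly decreasing on [x_m, ∞), so the mode is x_m = 7.300.
Mean = α·x_m/(α−1) = 1.7·7.3/0.7 = 17.729.
Quadratic loss ⇒ the optimal estimator is the posterior mean.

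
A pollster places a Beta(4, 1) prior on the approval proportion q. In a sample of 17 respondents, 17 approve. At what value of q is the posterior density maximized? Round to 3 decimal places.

1.000

Posterior: Beta(4+17, 1+0) = Beta(21, 1).
Since β = 1 ≤ 1 and α > 1, the Beta density is monotone increasing on [0,1]; the mode is at 1.
Mean = 21/(21+1) = 0.955.
This is the posterior mode — the MAP estimate.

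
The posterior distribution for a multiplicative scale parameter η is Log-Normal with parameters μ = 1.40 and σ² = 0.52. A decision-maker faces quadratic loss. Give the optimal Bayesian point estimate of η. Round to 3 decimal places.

Mode = exp(μ − σ²) = exp(0.88) = 2.411.
Mean = exp(μ + σ²/2) = exp(1.660) = 5.259.
Quadratic loss ⇒ the optimal estimator is the posterior mean.

5.259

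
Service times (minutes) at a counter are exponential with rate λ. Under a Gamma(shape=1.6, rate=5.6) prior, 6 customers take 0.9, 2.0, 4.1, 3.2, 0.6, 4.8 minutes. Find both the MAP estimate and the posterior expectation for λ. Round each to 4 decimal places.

MAP: 0.3113. Posterior mean: 0.3585.

Σ times = 15.6. Posterior: Gamma(shape = 1.6+6 = 7.6, rate = 5.6+15.6 = 21.2).
Mode = (α−1)/β = 6.6/21.2 = 0.3113.
Mean = α/β = 7.6/21.2 = 0.3585.
The posterior is right-skewed, so the mean exceeds the mode.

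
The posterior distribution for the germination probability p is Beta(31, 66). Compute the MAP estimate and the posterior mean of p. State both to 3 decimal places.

Mode = (31−1)/(31+66−2) = 30/95 = 0.316.
Mean = 31/(31+66) = 31/97 = 0.320.

MAP = 0.316, posterior mean = 0.320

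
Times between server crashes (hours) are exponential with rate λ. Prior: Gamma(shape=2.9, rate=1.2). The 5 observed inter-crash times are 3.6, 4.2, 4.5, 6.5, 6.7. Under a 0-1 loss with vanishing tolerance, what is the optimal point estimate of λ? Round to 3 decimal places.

Σ times = 25.5. Posterior: Gamma(shape = 2.9+5 = 7.9, rate = 1.2+25.5 = 26.7).
Mode = (α−1)/β = 6.9/26.7 = 0.258.
Mean = α/β = 7.9/26.7 = 0.296.
This is the posterior mode — the MAP estimate.

0.258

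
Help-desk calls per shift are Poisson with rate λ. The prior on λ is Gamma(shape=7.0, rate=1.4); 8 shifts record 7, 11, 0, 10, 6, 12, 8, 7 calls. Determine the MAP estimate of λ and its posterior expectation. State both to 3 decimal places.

Σ counts = 61. Posterior: Gamma(shape = 7.0+61 = 68.0, rate = 1.4+8 = 9.4).
Mode = (α−1)/β = 67.0/9.4 = 7.128.
Mean = α/β = 68.0/9.4 = 7.234.
The posterior is right-skewed, so the mean exceeds the mode.

λ_MAP = 7.128, E[λ|data] = 7.234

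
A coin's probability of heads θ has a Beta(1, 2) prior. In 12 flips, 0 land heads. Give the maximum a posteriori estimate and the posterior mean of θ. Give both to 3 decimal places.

maximum a posteriori estimate = 0.000, posterior mean = 0.067

Posterior: Beta(1+0, 2+12) = Beta(1, 14).
Since α = 1 ≤ 1 and β > 1, the Beta density is monotone decreasing on [0,1]; the mode is at 0.
Mean = 1/(1+14) = 0.067.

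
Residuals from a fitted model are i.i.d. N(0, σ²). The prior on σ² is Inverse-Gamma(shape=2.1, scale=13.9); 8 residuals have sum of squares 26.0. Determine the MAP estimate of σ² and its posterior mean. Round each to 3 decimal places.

MAP = 3.789, posterior mean = 5.275

Posterior: Inverse-Gamma(shape = 2.1+8/2 = 6.1, scale = 13.9+26.0/2 = 26.9).
Mode = β/(α+1) = 26.9/7.1 = 3.789.
Mean = β/(α−1) = 26.9/5.1 = 5.275.
The mean is pulled above the mode by the posterior's right skew.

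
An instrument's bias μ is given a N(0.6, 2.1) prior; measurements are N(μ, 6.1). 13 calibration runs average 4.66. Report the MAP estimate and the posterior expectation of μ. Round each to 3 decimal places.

Posterior for μ is Normal. Precision-weighted mean: (1/2.1·0.6 + 13/6.1·4.66) / (1/2.1 + 13/6.1) = 3.919.
A Normal posterior is symmetric, so mode = mean.

MAP estimate = 3.919, posterior expectation = 3.919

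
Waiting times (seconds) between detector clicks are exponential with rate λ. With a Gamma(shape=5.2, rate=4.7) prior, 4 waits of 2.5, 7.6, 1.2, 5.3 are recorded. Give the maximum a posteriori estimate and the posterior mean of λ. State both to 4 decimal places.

Σ times = 16.6. Posterior: Gamma(shape = 5.2+4 = 9.2, rate = 4.7+16.6 = 21.3).
Mode = (α−1)/β = 8.2/21.3 = 0.3850.
Mean = α/β = 9.2/21.3 = 0.4319.
Right-skewed posterior ⇒ mode < mean.

MAP = 0.3850, posterior mean = 0.4319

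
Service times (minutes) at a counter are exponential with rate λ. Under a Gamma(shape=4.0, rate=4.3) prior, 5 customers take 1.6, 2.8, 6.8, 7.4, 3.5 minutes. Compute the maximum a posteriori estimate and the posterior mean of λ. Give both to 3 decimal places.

maximum a posteriori estimate = 0.303, posterior mean = 0.341

Σ times = 22.1. Posterior: Gamma(shape = 4.0+5 = 9.0, rate = 4.3+22.1 = 26.4).
Mode = (α−1)/β = 8.0/26.4 = 0.303.
Mean = α/β = 9.0/26.4 = 0.341.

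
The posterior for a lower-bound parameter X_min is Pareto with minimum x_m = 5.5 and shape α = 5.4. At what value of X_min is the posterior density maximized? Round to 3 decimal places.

5.500

The Pareto density is strictly decreasing on [x_m, ∞), so the mode is x_m = 5.500.
Mean = α·x_m/(α−1) = 5.4·5.5/4.4 = 6.750.
This is the posterior mode — the MAP estimate.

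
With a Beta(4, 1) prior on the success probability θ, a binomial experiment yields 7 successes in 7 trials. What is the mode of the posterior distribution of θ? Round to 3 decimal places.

Posterior: Beta(4+7, 1+0) = Beta(11, 1).
Since β = 1 ≤ 1 and α > 1, the Beta density is monotone increasing on [0,1]; the mode is at 1.
Mean = 11/(11+1) = 0.917.
This is the posterior mode — the MAP estimate.

1.000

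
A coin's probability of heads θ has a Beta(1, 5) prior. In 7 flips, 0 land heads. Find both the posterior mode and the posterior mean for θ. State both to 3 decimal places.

MAP: 0.000. Posterior mean: 0.077.

Posterior: Beta(1+0, 5+7) = Beta(1, 12).
Since α = 1 ≤ 1 and β > 1, the Beta density is monotone decreasing on [0,1]; the mode is at 0.
Mean = 1/(1+12) = 0.077.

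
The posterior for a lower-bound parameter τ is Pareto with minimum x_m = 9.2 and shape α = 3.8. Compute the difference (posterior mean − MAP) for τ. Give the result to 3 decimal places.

The Pareto density is strictly decreasing on [x_m, ∞), so the mode is x_m = 9.200.
Mean = α·x_m/(α−1) = 3.8·9.2/2.8 = 12.486.
Difference = 12.486 − 9.200 = 3.286.

3.286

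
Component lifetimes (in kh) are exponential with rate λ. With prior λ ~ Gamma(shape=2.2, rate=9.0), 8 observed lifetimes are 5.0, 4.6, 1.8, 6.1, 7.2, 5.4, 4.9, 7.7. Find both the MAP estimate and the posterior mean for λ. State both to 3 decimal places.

λ_MAP = 0.178, E[λ|data] = 0.197

Σ times = 42.7. Posterior: Gamma(shape = 2.2+8 = 10.2, rate = 9.0+42.7 = 51.7).
Mode = (α−1)/β = 9.2/51.7 = 0.178.
Mean = α/β = 10.2/51.7 = 0.197.
Mean > mode: the posterior has a right tail.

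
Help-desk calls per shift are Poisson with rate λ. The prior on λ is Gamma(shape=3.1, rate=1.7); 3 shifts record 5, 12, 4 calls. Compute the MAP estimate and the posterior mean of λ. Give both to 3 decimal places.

Σ counts = 21. Posterior: Gamma(shape = 3.1+21 = 24.1, rate = 1.7+3 = 4.7).
Mode = (α−1)/β = 23.1/4.7 = 4.915.
Mean = α/β = 24.1/4.7 = 5.128.

MAP = 4.915; posterior mean = 5.128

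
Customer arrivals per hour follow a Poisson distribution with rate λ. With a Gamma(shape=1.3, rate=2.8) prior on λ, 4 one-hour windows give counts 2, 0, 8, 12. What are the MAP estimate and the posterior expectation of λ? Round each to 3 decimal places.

Σ counts = 22. Posterior: Gamma(shape = 1.3+22 = 23.3, rate = 2.8+4 = 6.8).
Mode = (α−1)/β = 22.3/6.8 = 3.279.
Mean = α/β = 23.3/6.8 = 3.426.
Mean > mode: the posterior has a right tail.

MAP = 3.279, posterior mean = 3.426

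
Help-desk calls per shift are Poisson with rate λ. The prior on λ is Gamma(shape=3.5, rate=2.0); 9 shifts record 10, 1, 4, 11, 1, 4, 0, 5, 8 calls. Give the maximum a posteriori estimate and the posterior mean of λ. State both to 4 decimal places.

Σ counts = 44. Posterior: Gamma(shape = 3.5+44 = 47.5, rate = 2.0+9 = 11.0).
Mode = (α−1)/β = 46.5/11.0 = 4.2273.
Mean = α/β = 47.5/11.0 = 4.3182.
The mean is pulled above the mode by the posterior's right skew.

MAP = 4.2273, posterior mean = 4.3182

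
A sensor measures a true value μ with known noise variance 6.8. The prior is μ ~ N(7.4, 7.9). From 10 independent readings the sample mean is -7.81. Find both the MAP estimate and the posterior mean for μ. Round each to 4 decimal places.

Posterior for μ is Normal. Precision-weighted mean: (1/7.9·7.4 + 10/6.8·-7.81) / (1/7.9 + 10/6.8) = -6.6045.
A Normal posterior is symmetric, so mode = mean.

MAP: -6.6045. Posterior mean: -6.6045.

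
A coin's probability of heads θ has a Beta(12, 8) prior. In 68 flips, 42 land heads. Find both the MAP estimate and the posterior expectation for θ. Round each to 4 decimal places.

Posterior: Beta(12+42, 8+26) = Beta(54, 34).
Mode = (54−1)/(54+34−2) = 53/86 = 0.6163.
Mean = 54/(54+34) = 54/88 = 0.6136.

MAP = 0.6163, posterior mean = 0.6136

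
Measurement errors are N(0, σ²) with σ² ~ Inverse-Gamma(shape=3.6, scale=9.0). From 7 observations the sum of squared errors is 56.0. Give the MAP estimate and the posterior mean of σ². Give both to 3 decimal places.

Posterior: Inverse-Gamma(shape = 3.6+7/2 = 7.1, scale = 9.0+56.0/2 = 37.0).
Mode = β/(α+1) = 37.0/8.1 = 4.568.
Mean = β/(α−1) = 37.0/6.1 = 6.066.

MAP: 4.568. Posterior mean: 6.066.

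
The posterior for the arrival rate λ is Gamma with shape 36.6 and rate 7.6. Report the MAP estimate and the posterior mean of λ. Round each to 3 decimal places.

Mode = (α−1)/β = 35.6/7.6 = 4.684.
Mean = α/β = 36.6/7.6 = 4.816.

MAP estimate = 4.684, posterior mean = 4.816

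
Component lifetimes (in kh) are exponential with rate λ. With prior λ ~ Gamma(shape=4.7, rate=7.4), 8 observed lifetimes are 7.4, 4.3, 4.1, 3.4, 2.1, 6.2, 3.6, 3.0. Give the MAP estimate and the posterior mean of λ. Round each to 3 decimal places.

MAP estimate = 0.282, posterior mean = 0.306

Σ times = 34.1. Posterior: Gamma(shape = 4.7+8 = 12.7, rate = 7.4+34.1 = 41.5).
Mode = (α−1)/β = 11.7/41.5 = 0.282.
Mean = α/β = 12.7/41.5 = 0.306.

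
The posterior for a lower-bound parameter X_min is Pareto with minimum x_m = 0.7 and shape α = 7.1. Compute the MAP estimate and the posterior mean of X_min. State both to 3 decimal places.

The Pareto density is strictly decreasing on [x_m, ∞), so the mode is x_m = 0.700.
Mean = α·x_m/(α−1) = 7.1·0.7/6.1 = 0.815.

MAP = 0.700; posterior mean = 0.815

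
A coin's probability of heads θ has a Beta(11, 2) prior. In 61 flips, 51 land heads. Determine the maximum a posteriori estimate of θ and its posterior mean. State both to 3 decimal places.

MAP = 0.847; posterior mean = 0.838

Posterior: Beta(11+51, 2+10) = Beta(62, 12).
Mode = (62−1)/(62+12−2) = 61/72 = 0.847.
Mean = 62/(62+12) = 62/74 = 0.838.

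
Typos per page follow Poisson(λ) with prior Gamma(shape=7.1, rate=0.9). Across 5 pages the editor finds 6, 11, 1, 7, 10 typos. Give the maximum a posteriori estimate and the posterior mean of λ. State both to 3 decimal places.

Σ counts = 35. Posterior: Gamma(shape = 7.1+35 = 42.1, rate = 0.9+5 = 5.9).
Mode = (α−1)/β = 41.1/5.9 = 6.966.
Mean = α/β = 42.1/5.9 = 7.136.
Mean > mode: the posterior has a right tail.

maximum a posteriori estimate = 6.966, posterior mean = 7.136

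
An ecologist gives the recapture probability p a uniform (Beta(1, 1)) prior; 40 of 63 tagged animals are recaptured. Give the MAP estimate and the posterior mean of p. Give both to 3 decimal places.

MAP = 0.635, posterior mean = 0.631

Posterior: Beta(1+40, 1+23) = Beta(41, 24).
Mode = (41−1)/(41+24−2) = 40/63 = 0.635.
Mean = 41/(41+24) = 41/65 = 0.631.
The posterior is left-skewed, so the mode exceeds the mean.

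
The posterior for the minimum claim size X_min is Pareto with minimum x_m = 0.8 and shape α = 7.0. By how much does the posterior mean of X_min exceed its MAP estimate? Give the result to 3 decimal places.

0.133

The Pareto density is strictly decreasing on [x_m, ∞), so the mode is x_m = 0.800.
Mean = α·x_m/(α−1) = 7.0·0.8/6.0 = 0.933.
Difference = 0.933 − 0.800 = 0.133.
The posterior is right-skewed, so the mean exceeds the mode.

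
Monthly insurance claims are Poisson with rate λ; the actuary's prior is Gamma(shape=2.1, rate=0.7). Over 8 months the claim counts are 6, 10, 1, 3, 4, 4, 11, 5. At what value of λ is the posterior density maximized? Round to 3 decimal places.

Σ counts = 44. Posterior: Gamma(shape = 2.1+44 = 46.1, rate = 0.7+8 = 8.7).
Mode = (α−1)/β = 45.1/8.7 = 5.184.
Mean = α/β = 46.1/8.7 = 5.299.
This is the posterior mode — the MAP estimate.

5.184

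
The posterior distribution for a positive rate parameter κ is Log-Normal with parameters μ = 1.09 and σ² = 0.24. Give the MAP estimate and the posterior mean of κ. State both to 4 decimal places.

MAP = 2.3396, posterior mean = 3.3535

Mode = exp(μ − σ²) = exp(0.85) = 2.3396.
Mean = exp(μ + σ²/2) = exp(1.210) = 3.3535.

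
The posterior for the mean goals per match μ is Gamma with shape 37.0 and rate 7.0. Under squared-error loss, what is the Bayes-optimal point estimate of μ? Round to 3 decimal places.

5.286

Mode = (α−1)/β = 36.0/7.0 = 5.143.
Mean = α/β = 37.0/7.0 = 5.286.
Squared-error loss ⇒ the optimal estimator is the posterior mean.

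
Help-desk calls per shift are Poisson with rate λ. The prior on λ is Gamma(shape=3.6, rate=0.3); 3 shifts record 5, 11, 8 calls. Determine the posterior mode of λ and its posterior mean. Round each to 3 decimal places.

Σ counts = 24. Posterior: Gamma(shape = 3.6+24 = 27.6, rate = 0.3+3 = 3.3).
Mode = (α−1)/β = 26.6/3.3 = 8.061.
Mean = α/β = 27.6/3.3 = 8.364.

MAP: 8.061. Posterior mean: 8.364.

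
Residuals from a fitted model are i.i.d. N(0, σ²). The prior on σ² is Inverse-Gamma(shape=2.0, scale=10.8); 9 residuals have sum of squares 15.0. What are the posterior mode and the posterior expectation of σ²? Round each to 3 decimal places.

MAP: 2.440. Posterior mean: 3.327.

Posterior: Inverse-Gamma(shape = 2.0+9/2 = 6.5, scale = 10.8+15.0/2 = 18.3).
Mode = β/(α+1) = 18.3/7.5 = 2.440.
Mean = β/(α−1) = 18.3/5.5 = 3.327.
Right-skewed posterior ⇒ mode < mean.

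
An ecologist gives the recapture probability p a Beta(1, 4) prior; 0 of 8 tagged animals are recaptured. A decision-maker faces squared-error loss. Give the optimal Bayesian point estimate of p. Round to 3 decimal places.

Posterior: Beta(1+0, 4+8) = Beta(1, 12).
Since α = 1 ≤ 1 and β > 1, the Beta density is monotone decreasing on [0,1]; the mode is at 0.
Mean = 1/(1+12) = 0.077.
Squared-error loss ⇒ the optimal estimator is the posterior mean.

0.077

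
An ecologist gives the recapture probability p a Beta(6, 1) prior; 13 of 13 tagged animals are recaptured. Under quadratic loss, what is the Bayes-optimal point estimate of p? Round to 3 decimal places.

0.950

Posterior: Beta(6+13, 1+0) = Beta(19, 1).
Since β = 1 ≤ 1 and α > 1, the Beta density is monotone increasing on [0,1]; the mode is at 1.
Mean = 19/(19+1) = 0.950.
Quadratic loss ⇒ the optimal estimator is the posterior mean.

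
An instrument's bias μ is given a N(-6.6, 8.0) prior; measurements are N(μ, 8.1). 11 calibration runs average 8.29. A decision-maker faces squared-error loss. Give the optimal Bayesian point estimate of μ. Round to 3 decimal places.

Posterior for μ is Normal. Precision-weighted mean: (1/8.0·-6.6 + 11/8.1·8.29) / (1/8.0 + 11/8.1) = 7.035.
A Normal posterior is symmetric, so mode = mean.
Squared-error loss ⇒ the optimal estimator is the posterior mean.

7.035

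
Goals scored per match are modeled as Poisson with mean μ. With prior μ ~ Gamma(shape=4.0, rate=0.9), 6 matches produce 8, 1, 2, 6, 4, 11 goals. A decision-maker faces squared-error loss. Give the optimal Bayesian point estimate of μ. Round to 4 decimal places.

5.2174

Σ counts = 32. Posterior: Gamma(shape = 4.0+32 = 36.0, rate = 0.9+6 = 6.9).
Mode = (α−1)/β = 35.0/6.9 = 5.0725.
Mean = α/β = 36.0/6.9 = 5.2174.
Squared-error loss ⇒ the optimal estimator is the posterior mean.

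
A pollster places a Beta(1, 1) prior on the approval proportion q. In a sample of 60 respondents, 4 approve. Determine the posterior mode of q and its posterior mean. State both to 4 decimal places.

Posterior: Beta(1+4, 1+56) = Beta(5, 57).
Mode = (5−1)/(5+57−2) = 4/60 = 0.0667.
Mean = 5/(5+57) = 5/62 = 0.0806.

q_MAP = 0.0667, E[q|data] = 0.0806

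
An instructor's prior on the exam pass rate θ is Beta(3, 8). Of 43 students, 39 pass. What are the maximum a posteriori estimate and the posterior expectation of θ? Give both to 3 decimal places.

MAP: 0.788. Posterior mean: 0.778.

Posterior: Beta(3+39, 8+4) = Beta(42, 12).
Mode = (42−1)/(42+12−2) = 41/52 = 0.788.
Mean = 42/(42+12) = 42/54 = 0.778.
The mean is pulled below the mode by the posterior's left skew.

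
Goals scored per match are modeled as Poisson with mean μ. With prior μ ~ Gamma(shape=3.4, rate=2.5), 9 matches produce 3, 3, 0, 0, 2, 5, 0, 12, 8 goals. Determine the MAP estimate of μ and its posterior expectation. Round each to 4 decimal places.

Σ counts = 33. Posterior: Gamma(shape = 3.4+33 = 36.4, rate = 2.5+9 = 11.5).
Mode = (α−1)/β = 35.4/11.5 = 3.0783.
Mean = α/β = 36.4/11.5 = 3.1652.

μ_MAP = 3.0783, E[μ|data] = 3.1652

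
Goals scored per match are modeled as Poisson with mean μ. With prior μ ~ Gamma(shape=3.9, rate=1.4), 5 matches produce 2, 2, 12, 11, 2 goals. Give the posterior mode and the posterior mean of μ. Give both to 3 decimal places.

MAP = 4.984, posterior mean = 5.141

Σ counts = 29. Posterior: Gamma(shape = 3.9+29 = 32.9, rate = 1.4+5 = 6.4).
Mode = (α−1)/β = 31.9/6.4 = 4.984.
Mean = α/β = 32.9/6.4 = 5.141.
Mean > mode: the posterior has a right tail.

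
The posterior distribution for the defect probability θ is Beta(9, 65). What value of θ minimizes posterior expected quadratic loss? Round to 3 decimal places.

Mode = (9−1)/(9+65−2) = 8/72 = 0.111.
Mean = 9/(9+65) = 9/74 = 0.122.
Quadratic loss ⇒ the optimal estimator is the posterior mean.

0.122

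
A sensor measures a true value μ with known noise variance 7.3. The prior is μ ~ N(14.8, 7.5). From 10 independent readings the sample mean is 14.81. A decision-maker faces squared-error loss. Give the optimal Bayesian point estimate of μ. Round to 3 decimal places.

14.809

Posterior for μ is Normal. Precision-weighted mean: (1/7.5·14.8 + 10/7.3·14.81) / (1/7.5 + 10/7.3) = 14.809.
A Normal posterior is symmetric, so mode = mean.
Squared-error loss ⇒ the optimal estimator is the posterior mean.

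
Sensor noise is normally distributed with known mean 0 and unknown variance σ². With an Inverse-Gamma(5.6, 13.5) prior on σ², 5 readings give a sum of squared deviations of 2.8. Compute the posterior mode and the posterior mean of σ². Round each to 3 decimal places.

MAP = 1.637, posterior mean = 2.099

Posterior: Inverse-Gamma(shape = 5.6+5/2 = 8.1, scale = 13.5+2.8/2 = 14.9).
Mode = β/(α+1) = 14.9/9.1 = 1.637.
Mean = β/(α−1) = 14.9/7.1 = 2.099.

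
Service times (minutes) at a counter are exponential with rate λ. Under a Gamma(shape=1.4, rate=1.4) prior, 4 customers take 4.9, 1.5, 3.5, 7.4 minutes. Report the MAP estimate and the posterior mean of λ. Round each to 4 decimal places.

Σ times = 17.3. Posterior: Gamma(shape = 1.4+4 = 5.4, rate = 1.4+17.3 = 18.7).
Mode = (α−1)/β = 4.4/18.7 = 0.2353.
Mean = α/β = 5.4/18.7 = 0.2888.
The posterior is right-skewed, so the mean exceeds the mode.

MAP = 0.2353; posterior mean = 0.2888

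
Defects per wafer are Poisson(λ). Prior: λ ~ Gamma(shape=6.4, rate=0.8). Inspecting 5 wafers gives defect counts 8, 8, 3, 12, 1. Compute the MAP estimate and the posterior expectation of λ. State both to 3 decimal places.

Σ counts = 32. Posterior: Gamma(shape = 6.4+32 = 38.4, rate = 0.8+5 = 5.8).
Mode = (α−1)/β = 37.4/5.8 = 6.448.
Mean = α/β = 38.4/5.8 = 6.621.

MAP estimate = 6.448, posterior expectation = 6.621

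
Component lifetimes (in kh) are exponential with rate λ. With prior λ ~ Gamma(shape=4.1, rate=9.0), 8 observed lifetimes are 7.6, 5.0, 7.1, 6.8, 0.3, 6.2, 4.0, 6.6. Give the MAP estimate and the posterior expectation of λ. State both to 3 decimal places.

Σ times = 43.6. Posterior: Gamma(shape = 4.1+8 = 12.1, rate = 9.0+43.6 = 52.6).
Mode = (α−1)/β = 11.1/52.6 = 0.211.
Mean = α/β = 12.1/52.6 = 0.230.

MAP estimate = 0.211, posterior expectation = 0.230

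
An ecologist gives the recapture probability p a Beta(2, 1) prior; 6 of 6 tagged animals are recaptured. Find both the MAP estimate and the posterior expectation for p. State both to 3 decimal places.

Posterior: Beta(2+6, 1+0) = Beta(8, 1).
Since β = 1 ≤ 1 and α > 1, the Beta density is monotone increasing on [0,1]; the mode is at 1.
Mean = 8/(8+1) = 0.889.

MAP = 1.000, posterior mean = 0.889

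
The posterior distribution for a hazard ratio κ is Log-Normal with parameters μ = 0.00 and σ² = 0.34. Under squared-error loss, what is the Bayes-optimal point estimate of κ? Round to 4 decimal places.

1.1853

Mode = exp(μ − σ²) = exp(-0.34) = 0.7118.
Mean = exp(μ + σ²/2) = exp(0.170) = 1.1853.
Squared-error loss ⇒ the optimal estimator is the posterior mean.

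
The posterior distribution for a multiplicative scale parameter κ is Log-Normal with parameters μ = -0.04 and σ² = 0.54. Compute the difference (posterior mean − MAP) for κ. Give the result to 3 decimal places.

0.699

Mode = exp(μ − σ²) = exp(-0.58) = 0.560.
Mean = exp(μ + σ²/2) = exp(0.230) = 1.259.
Difference = 1.259 − 0.560 = 0.699.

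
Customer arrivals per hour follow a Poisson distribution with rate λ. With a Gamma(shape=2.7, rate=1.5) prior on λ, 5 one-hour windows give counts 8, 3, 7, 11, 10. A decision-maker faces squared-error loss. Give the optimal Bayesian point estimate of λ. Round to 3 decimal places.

Σ counts = 39. Posterior: Gamma(shape = 2.7+39 = 41.7, rate = 1.5+5 = 6.5).
Mode = (α−1)/β = 40.7/6.5 = 6.262.
Mean = α/β = 41.7/6.5 = 6.415.
Squared-error loss ⇒ the optimal estimator is the posterior mean.

6.415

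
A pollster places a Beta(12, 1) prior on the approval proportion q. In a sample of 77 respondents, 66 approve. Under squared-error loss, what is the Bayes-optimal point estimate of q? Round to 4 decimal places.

Posterior: Beta(12+66, 1+11) = Beta(78, 12).
Mode = (78−1)/(78+12−2) = 77/88 = 0.8750.
Mean = 78/(78+12) = 78/90 = 0.8667.
Squared-error loss ⇒ the optimal estimator is the posterior mean.

0.8667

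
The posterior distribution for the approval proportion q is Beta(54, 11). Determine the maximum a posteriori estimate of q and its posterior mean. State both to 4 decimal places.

Mode = (54−1)/(54+11−2) = 53/63 = 0.8413.
Mean = 54/(54+11) = 54/65 = 0.8308.
Mode > mean: the posterior has a left tail.

MAP: 0.8413. Posterior mean: 0.8308.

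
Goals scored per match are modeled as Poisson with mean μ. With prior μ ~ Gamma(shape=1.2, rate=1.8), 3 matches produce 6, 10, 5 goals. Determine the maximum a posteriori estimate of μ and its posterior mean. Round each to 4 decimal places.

MAP: 4.4167. Posterior mean: 4.6250.

Σ counts = 21. Posterior: Gamma(shape = 1.2+21 = 22.2, rate = 1.8+3 = 4.8).
Mode = (α−1)/β = 21.2/4.8 = 4.4167.
Mean = α/β = 22.2/4.8 = 4.6250.
Mean > mode: the posterior has a right tail.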